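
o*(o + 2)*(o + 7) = o^3 + 9*o^2 + 14*o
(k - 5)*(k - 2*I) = k^2 - 5*k - 2*I*k + 10*I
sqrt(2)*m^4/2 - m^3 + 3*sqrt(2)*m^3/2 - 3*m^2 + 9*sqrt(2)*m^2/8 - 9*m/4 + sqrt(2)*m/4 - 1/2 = (m/2 + 1)*(m + 1/2)*(m - sqrt(2))*(sqrt(2)*m + sqrt(2)/2)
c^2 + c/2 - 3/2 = (c - 1)*(c + 3/2)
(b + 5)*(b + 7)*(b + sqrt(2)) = b^3 + sqrt(2)*b^2 + 12*b^2 + 12*sqrt(2)*b + 35*b + 35*sqrt(2)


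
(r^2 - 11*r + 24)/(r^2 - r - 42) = (-r^2 + 11*r - 24)/(-r^2 + r + 42)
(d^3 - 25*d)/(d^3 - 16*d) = (d^2 - 25)/(d^2 - 16)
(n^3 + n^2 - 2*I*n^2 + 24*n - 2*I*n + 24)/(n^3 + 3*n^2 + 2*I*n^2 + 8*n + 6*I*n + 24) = (n^2 + n*(1 - 6*I) - 6*I)/(n^2 + n*(3 - 2*I) - 6*I)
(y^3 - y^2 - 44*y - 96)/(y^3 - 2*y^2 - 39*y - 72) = (y + 4)/(y + 3)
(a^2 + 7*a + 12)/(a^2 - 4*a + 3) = (a^2 + 7*a + 12)/(a^2 - 4*a + 3)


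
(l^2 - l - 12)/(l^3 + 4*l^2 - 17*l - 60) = 1/(l + 5)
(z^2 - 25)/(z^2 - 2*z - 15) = (z + 5)/(z + 3)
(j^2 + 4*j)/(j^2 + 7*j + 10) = j*(j + 4)/(j^2 + 7*j + 10)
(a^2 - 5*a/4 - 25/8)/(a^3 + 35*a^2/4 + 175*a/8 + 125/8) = (2*a - 5)/(2*a^2 + 15*a + 25)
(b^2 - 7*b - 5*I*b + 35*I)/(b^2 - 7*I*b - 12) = (-b^2 + 7*b + 5*I*b - 35*I)/(-b^2 + 7*I*b + 12)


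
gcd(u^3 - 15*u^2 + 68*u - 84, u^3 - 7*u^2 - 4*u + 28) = u^2 - 9*u + 14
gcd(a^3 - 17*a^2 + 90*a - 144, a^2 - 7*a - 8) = a - 8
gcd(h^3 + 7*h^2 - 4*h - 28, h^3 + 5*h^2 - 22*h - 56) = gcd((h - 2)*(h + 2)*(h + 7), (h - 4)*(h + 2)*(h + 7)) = h^2 + 9*h + 14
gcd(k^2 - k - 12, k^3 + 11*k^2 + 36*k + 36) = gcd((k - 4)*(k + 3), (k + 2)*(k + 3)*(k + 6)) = k + 3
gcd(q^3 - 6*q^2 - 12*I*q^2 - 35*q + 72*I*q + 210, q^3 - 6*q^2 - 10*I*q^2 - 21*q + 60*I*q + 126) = q^2 + q*(-6 - 7*I) + 42*I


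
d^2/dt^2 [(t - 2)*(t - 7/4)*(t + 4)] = 6*t + 1/2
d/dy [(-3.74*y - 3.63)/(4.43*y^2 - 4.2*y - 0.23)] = (16.5682*y^2 + 32.1618*y - 14.3858)/(19.6249*y^4 - 37.212*y^3 + 15.6022*y^2 + 1.932*y + 0.0529)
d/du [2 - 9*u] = -9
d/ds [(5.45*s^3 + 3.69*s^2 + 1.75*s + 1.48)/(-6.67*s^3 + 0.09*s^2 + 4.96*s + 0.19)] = (-1.4210854715202e-14*s^5 + 25.1028*s^4 + 77.409*s^3 + 50.8662*s^2 + 1.1358*s - 7.0083)/(44.4889*s^6 - 1.2006*s^5 - 66.1583*s^4 - 1.6418*s^3 + 24.6358*s^2 + 1.8848*s + 0.0361)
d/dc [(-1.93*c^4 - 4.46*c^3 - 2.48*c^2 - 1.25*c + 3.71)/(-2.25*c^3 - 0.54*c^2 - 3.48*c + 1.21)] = (4.3425*c^6 + 2.0844*c^5 + 16.9776*c^4 + 16.0754*c^3 + 16.8081*c^2 - 1.9948*c + 11.3983)/(5.0625*c^6 + 2.43*c^5 + 15.9516*c^4 - 1.6866*c^3 + 10.8036*c^2 - 8.4216*c + 1.4641)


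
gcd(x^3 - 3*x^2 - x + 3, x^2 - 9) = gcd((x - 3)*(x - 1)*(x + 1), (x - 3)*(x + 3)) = x - 3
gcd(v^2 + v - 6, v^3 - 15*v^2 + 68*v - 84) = v - 2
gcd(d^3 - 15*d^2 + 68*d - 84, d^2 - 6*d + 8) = d - 2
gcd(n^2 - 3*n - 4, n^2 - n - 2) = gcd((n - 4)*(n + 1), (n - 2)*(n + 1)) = n + 1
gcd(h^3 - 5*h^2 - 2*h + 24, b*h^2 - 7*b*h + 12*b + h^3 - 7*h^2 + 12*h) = h^2 - 7*h + 12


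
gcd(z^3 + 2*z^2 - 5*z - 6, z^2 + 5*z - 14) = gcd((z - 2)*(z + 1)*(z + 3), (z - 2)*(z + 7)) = z - 2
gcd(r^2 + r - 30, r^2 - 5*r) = r - 5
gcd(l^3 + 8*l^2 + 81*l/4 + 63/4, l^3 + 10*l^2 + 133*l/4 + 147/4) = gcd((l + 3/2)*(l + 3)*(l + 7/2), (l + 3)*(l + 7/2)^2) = l^2 + 13*l/2 + 21/2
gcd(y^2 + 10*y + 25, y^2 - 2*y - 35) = y + 5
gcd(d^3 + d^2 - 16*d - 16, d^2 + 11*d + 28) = d + 4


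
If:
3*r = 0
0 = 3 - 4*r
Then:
No Solution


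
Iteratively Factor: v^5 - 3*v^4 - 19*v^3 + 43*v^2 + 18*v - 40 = (v + 4)*(v^4 - 7*v^3 + 9*v^2 + 7*v - 10) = (v - 5)*(v + 4)*(v^3 - 2*v^2 - v + 2) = (v - 5)*(v + 1)*(v + 4)*(v^2 - 3*v + 2) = (v - 5)*(v - 2)*(v + 1)*(v + 4)*(v - 1)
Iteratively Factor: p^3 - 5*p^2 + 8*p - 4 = (p - 2)*(p^2 - 3*p + 2) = (p - 2)*(p - 1)*(p - 2)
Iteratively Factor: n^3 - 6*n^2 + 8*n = (n)*(n^2 - 6*n + 8) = n*(n - 4)*(n - 2)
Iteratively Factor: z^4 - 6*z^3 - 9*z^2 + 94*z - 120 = (z + 4)*(z^3 - 10*z^2 + 31*z - 30) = (z - 5)*(z + 4)*(z^2 - 5*z + 6) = (z - 5)*(z - 3)*(z + 4)*(z - 2)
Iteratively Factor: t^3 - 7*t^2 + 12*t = (t - 4)*(t^2 - 3*t) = t*(t - 4)*(t - 3)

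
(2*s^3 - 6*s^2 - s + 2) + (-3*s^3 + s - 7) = -s^3 - 6*s^2 - 5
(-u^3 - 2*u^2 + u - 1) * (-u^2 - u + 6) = u^5 + 3*u^4 - 5*u^3 - 12*u^2 + 7*u - 6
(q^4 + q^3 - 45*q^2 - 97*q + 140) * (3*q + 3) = 3*q^5 + 6*q^4 - 132*q^3 - 426*q^2 + 129*q + 420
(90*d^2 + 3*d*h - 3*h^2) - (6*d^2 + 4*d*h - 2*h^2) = 84*d^2 - d*h - h^2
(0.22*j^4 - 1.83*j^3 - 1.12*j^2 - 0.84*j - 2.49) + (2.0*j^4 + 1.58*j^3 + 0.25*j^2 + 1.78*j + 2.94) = 2.22*j^4 - 0.25*j^3 - 0.87*j^2 + 0.94*j + 0.45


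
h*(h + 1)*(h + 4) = h^3 + 5*h^2 + 4*h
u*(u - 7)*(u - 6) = u^3 - 13*u^2 + 42*u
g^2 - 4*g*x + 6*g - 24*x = (g + 6)*(g - 4*x)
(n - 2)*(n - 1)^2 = n^3 - 4*n^2 + 5*n - 2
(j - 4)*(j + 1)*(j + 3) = j^3 - 13*j - 12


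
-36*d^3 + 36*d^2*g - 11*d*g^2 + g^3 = (-6*d + g)*(-3*d + g)*(-2*d + g)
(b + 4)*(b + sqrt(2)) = b^2 + sqrt(2)*b + 4*b + 4*sqrt(2)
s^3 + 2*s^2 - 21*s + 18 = (s - 3)*(s - 1)*(s + 6)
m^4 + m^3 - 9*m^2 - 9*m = m*(m - 3)*(m + 1)*(m + 3)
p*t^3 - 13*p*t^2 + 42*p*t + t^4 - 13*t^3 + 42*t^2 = t*(p + t)*(t - 7)*(t - 6)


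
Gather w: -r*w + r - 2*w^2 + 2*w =r - 2*w^2 + w*(2 - r)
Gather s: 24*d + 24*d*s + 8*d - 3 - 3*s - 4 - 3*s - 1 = 32*d + s*(24*d - 6) - 8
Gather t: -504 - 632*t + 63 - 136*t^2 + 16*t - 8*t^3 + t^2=-8*t^3 - 135*t^2 - 616*t - 441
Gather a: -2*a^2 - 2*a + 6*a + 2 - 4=-2*a^2 + 4*a - 2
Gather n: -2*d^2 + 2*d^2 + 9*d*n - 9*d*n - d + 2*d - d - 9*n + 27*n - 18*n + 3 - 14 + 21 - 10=0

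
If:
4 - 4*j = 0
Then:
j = 1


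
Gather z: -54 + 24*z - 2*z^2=-2*z^2 + 24*z - 54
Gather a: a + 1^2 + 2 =a + 3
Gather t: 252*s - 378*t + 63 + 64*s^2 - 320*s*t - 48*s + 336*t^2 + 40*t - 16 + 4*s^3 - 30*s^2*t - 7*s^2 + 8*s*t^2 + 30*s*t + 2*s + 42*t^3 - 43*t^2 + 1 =4*s^3 + 57*s^2 + 206*s + 42*t^3 + t^2*(8*s + 293) + t*(-30*s^2 - 290*s - 338) + 48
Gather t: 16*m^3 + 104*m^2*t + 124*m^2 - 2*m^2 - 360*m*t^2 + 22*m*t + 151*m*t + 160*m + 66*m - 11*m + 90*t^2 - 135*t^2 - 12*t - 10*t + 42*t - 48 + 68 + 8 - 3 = 16*m^3 + 122*m^2 + 215*m + t^2*(-360*m - 45) + t*(104*m^2 + 173*m + 20) + 25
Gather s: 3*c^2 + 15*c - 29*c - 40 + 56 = 3*c^2 - 14*c + 16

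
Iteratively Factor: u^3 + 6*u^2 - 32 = (u + 4)*(u^2 + 2*u - 8) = (u + 4)^2*(u - 2)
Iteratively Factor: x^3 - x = (x + 1)*(x^2 - x) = x*(x + 1)*(x - 1)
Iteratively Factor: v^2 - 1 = (v - 1)*(v + 1)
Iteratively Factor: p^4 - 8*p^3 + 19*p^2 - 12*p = (p - 3)*(p^3 - 5*p^2 + 4*p) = (p - 3)*(p - 1)*(p^2 - 4*p) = p*(p - 3)*(p - 1)*(p - 4)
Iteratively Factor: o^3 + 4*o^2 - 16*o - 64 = (o + 4)*(o^2 - 16) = (o + 4)^2*(o - 4)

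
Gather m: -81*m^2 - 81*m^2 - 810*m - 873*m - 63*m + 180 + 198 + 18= -162*m^2 - 1746*m + 396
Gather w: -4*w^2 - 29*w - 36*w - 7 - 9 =-4*w^2 - 65*w - 16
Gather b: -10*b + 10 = 10 - 10*b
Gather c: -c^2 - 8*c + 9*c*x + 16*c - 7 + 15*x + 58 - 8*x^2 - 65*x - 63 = -c^2 + c*(9*x + 8) - 8*x^2 - 50*x - 12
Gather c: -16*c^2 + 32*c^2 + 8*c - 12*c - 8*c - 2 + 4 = 16*c^2 - 12*c + 2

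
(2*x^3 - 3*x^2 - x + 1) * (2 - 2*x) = -4*x^4 + 10*x^3 - 4*x^2 - 4*x + 2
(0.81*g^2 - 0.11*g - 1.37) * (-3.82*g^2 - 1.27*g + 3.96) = -3.0942*g^4 - 0.6085*g^3 + 8.5807*g^2 + 1.3043*g - 5.4252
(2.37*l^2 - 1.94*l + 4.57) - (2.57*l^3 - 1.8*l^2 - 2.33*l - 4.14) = -2.57*l^3 + 4.17*l^2 + 0.39*l + 8.71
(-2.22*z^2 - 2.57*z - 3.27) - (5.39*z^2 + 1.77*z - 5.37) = -7.61*z^2 - 4.34*z + 2.1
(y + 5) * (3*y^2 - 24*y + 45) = 3*y^3 - 9*y^2 - 75*y + 225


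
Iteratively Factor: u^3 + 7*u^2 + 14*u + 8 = (u + 2)*(u^2 + 5*u + 4) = (u + 1)*(u + 2)*(u + 4)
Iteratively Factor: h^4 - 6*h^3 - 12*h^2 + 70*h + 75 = (h - 5)*(h^3 - h^2 - 17*h - 15) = (h - 5)*(h + 1)*(h^2 - 2*h - 15) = (h - 5)*(h + 1)*(h + 3)*(h - 5)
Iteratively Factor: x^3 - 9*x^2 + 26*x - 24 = (x - 4)*(x^2 - 5*x + 6) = (x - 4)*(x - 2)*(x - 3)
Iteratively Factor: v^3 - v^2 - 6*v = (v)*(v^2 - v - 6) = v*(v - 3)*(v + 2)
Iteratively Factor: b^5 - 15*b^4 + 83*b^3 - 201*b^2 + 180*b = (b)*(b^4 - 15*b^3 + 83*b^2 - 201*b + 180) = b*(b - 3)*(b^3 - 12*b^2 + 47*b - 60) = b*(b - 3)^2*(b^2 - 9*b + 20) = b*(b - 5)*(b - 3)^2*(b - 4)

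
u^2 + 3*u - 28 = (u - 4)*(u + 7)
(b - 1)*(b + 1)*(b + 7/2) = b^3 + 7*b^2/2 - b - 7/2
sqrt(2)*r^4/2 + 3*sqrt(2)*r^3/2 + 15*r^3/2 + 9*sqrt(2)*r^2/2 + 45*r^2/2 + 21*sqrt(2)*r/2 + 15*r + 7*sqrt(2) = (r + 2)*(r + sqrt(2)/2)*(r + 7*sqrt(2))*(sqrt(2)*r/2 + sqrt(2)/2)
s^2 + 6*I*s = s*(s + 6*I)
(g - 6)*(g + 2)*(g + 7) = g^3 + 3*g^2 - 40*g - 84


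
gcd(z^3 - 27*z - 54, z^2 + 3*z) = z + 3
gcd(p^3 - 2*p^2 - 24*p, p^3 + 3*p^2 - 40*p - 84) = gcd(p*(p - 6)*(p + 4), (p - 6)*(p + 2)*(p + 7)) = p - 6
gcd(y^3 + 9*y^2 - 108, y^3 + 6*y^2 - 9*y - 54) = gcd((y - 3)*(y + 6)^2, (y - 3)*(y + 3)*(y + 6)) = y^2 + 3*y - 18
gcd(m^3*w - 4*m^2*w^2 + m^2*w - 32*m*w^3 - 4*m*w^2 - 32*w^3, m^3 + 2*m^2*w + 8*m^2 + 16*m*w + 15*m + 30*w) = 1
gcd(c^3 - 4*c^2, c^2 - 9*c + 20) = c - 4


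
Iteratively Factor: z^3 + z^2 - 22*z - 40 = (z - 5)*(z^2 + 6*z + 8) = (z - 5)*(z + 4)*(z + 2)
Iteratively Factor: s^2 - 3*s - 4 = (s + 1)*(s - 4)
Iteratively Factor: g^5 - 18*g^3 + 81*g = (g - 3)*(g^4 + 3*g^3 - 9*g^2 - 27*g) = (g - 3)^2*(g^3 + 6*g^2 + 9*g) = g*(g - 3)^2*(g^2 + 6*g + 9) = g*(g - 3)^2*(g + 3)*(g + 3)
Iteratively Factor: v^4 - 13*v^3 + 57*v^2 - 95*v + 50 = (v - 5)*(v^3 - 8*v^2 + 17*v - 10) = (v - 5)^2*(v^2 - 3*v + 2) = (v - 5)^2*(v - 2)*(v - 1)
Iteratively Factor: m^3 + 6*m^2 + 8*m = (m + 4)*(m^2 + 2*m) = m*(m + 4)*(m + 2)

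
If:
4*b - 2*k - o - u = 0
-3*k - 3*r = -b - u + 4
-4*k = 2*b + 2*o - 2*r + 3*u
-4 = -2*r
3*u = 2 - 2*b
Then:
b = 5/14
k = -43/14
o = 50/7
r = 2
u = 3/7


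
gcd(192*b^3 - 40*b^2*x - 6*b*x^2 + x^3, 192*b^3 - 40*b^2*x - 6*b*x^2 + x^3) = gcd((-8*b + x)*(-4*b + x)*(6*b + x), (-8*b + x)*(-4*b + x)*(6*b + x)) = 192*b^3 - 40*b^2*x - 6*b*x^2 + x^3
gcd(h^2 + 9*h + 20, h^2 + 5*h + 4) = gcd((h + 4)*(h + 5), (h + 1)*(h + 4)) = h + 4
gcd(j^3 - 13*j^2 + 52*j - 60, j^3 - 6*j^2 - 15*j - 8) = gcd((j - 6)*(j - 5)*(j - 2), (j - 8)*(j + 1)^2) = 1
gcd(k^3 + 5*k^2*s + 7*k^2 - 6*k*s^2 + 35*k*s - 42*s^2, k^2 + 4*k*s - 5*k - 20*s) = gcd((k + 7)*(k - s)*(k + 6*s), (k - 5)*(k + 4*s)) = 1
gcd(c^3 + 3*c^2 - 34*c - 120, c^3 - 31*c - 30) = c^2 - c - 30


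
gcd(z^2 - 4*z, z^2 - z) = z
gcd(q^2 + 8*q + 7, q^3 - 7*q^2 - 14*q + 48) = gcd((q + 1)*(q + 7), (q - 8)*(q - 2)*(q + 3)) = 1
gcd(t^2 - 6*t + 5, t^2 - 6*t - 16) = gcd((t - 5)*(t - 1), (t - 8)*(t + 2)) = 1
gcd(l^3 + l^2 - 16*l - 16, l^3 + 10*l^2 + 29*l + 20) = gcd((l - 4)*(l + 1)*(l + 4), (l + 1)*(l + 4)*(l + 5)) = l^2 + 5*l + 4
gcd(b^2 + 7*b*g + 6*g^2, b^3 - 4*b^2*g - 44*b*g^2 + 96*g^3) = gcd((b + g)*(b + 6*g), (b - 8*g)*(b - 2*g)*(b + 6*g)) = b + 6*g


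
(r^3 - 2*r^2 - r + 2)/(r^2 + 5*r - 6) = (r^2 - r - 2)/(r + 6)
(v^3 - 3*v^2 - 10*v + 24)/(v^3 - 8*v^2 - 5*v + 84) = (v - 2)/(v - 7)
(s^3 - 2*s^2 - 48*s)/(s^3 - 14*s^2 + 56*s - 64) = s*(s + 6)/(s^2 - 6*s + 8)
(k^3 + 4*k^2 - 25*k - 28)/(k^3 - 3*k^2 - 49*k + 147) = (k^2 - 3*k - 4)/(k^2 - 10*k + 21)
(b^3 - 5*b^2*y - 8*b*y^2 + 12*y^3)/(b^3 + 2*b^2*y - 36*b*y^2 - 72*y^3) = (b - y)/(b + 6*y)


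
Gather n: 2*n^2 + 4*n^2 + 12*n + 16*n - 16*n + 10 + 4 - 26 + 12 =6*n^2 + 12*n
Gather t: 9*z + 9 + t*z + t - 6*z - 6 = t*(z + 1) + 3*z + 3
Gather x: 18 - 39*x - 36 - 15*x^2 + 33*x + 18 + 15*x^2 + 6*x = 0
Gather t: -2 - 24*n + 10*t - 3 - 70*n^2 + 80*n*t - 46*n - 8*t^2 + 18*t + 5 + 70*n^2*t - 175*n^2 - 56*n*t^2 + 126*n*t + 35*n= -245*n^2 - 35*n + t^2*(-56*n - 8) + t*(70*n^2 + 206*n + 28)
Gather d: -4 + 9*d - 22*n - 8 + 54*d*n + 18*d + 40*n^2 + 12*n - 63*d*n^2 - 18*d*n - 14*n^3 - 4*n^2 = d*(-63*n^2 + 36*n + 27) - 14*n^3 + 36*n^2 - 10*n - 12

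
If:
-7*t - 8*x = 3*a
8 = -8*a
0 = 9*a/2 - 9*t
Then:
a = -1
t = -1/2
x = 13/16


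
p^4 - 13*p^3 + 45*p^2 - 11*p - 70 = (p - 7)*(p - 5)*(p - 2)*(p + 1)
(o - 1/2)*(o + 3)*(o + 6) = o^3 + 17*o^2/2 + 27*o/2 - 9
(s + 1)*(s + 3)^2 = s^3 + 7*s^2 + 15*s + 9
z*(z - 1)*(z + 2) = z^3 + z^2 - 2*z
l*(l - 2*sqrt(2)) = l^2 - 2*sqrt(2)*l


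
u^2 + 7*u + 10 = (u + 2)*(u + 5)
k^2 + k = k*(k + 1)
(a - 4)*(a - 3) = a^2 - 7*a + 12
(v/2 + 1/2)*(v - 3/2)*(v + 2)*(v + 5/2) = v^4/2 + 2*v^3 + 5*v^2/8 - 37*v/8 - 15/4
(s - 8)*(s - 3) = s^2 - 11*s + 24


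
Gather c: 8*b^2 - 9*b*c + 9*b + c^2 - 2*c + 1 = 8*b^2 + 9*b + c^2 + c*(-9*b - 2) + 1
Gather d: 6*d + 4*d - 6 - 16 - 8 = 10*d - 30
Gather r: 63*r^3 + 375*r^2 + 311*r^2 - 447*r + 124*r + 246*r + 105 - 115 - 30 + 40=63*r^3 + 686*r^2 - 77*r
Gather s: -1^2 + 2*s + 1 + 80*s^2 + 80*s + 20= 80*s^2 + 82*s + 20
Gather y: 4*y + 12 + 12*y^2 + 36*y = 12*y^2 + 40*y + 12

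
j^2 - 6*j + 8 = (j - 4)*(j - 2)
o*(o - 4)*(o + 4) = o^3 - 16*o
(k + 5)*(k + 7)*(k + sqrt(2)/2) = k^3 + sqrt(2)*k^2/2 + 12*k^2 + 6*sqrt(2)*k + 35*k + 35*sqrt(2)/2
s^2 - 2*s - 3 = (s - 3)*(s + 1)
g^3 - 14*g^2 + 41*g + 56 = (g - 8)*(g - 7)*(g + 1)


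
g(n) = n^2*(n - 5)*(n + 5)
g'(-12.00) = -6312.00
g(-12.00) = 17136.00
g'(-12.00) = -6312.00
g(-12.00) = 17136.00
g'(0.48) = -23.56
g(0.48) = -5.71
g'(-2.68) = 57.00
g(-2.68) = -127.97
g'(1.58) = -63.22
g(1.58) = -56.18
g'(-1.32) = 56.80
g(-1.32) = -40.52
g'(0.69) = -33.19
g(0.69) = -11.68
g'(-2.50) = 62.50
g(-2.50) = -117.19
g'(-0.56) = 27.30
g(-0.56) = -7.74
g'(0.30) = -14.89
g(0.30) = -2.24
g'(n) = n^2*(n - 5) + n^2*(n + 5) + 2*n*(n - 5)*(n + 5) = 4*n^3 - 50*n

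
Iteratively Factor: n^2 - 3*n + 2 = (n - 1)*(n - 2)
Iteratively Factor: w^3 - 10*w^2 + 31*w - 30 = (w - 3)*(w^2 - 7*w + 10) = (w - 5)*(w - 3)*(w - 2)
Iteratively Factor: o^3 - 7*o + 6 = (o - 2)*(o^2 + 2*o - 3) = (o - 2)*(o - 1)*(o + 3)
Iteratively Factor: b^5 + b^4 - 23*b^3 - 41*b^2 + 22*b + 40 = (b + 1)*(b^4 - 23*b^2 - 18*b + 40) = (b + 1)*(b + 2)*(b^3 - 2*b^2 - 19*b + 20) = (b + 1)*(b + 2)*(b + 4)*(b^2 - 6*b + 5) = (b - 1)*(b + 1)*(b + 2)*(b + 4)*(b - 5)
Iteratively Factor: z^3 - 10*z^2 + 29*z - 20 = (z - 1)*(z^2 - 9*z + 20) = (z - 4)*(z - 1)*(z - 5)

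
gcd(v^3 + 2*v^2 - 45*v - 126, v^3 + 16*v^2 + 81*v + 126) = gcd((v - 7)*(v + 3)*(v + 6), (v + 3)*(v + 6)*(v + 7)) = v^2 + 9*v + 18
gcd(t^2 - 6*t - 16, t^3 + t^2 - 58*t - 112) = t^2 - 6*t - 16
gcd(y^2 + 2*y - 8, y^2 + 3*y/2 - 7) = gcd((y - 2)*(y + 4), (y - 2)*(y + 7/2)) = y - 2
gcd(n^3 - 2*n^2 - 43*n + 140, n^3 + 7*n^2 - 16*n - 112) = n^2 + 3*n - 28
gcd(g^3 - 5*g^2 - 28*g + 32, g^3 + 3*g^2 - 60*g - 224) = g^2 - 4*g - 32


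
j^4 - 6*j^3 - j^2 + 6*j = j*(j - 6)*(j - 1)*(j + 1)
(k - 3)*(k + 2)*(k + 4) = k^3 + 3*k^2 - 10*k - 24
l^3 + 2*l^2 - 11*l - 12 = (l - 3)*(l + 1)*(l + 4)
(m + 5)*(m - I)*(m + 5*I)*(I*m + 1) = I*m^4 - 3*m^3 + 5*I*m^3 - 15*m^2 + 9*I*m^2 + 5*m + 45*I*m + 25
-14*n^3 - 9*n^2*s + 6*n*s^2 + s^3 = (-2*n + s)*(n + s)*(7*n + s)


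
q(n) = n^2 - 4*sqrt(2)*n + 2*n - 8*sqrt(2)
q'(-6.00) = -15.66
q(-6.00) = 46.63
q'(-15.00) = -33.66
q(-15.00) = 268.54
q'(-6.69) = -17.04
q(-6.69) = 57.91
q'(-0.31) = -4.28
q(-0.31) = -10.08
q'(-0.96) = -5.58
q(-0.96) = -6.88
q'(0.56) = -2.54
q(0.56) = -13.05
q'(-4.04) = -11.74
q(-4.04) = 19.78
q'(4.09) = 4.52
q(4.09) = -9.54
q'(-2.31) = -8.28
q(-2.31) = 2.47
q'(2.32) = 0.98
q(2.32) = -14.42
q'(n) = 2*n - 4*sqrt(2) + 2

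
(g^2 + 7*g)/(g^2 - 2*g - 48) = g*(g + 7)/(g^2 - 2*g - 48)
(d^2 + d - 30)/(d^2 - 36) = (d - 5)/(d - 6)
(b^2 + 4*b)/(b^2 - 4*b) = (b + 4)/(b - 4)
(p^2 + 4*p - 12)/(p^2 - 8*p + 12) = (p + 6)/(p - 6)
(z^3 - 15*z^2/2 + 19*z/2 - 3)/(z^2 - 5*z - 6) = (2*z^2 - 3*z + 1)/(2*(z + 1))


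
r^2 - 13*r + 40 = (r - 8)*(r - 5)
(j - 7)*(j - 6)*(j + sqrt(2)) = j^3 - 13*j^2 + sqrt(2)*j^2 - 13*sqrt(2)*j + 42*j + 42*sqrt(2)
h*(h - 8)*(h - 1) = h^3 - 9*h^2 + 8*h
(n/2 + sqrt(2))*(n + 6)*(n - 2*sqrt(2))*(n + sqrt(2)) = n^4/2 + sqrt(2)*n^3/2 + 3*n^3 - 4*n^2 + 3*sqrt(2)*n^2 - 24*n - 4*sqrt(2)*n - 24*sqrt(2)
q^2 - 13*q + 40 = (q - 8)*(q - 5)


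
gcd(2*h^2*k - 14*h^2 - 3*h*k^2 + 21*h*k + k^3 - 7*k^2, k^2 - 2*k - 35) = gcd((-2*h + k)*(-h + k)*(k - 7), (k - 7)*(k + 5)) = k - 7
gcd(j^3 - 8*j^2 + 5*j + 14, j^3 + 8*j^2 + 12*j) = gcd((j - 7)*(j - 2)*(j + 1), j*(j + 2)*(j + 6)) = 1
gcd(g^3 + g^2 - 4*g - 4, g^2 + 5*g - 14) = g - 2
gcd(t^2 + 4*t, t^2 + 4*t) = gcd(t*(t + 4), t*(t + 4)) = t^2 + 4*t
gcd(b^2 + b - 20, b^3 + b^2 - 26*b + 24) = b - 4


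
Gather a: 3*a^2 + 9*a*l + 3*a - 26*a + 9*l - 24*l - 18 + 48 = 3*a^2 + a*(9*l - 23) - 15*l + 30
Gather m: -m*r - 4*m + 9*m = m*(5 - r)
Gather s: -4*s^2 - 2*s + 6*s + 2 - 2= -4*s^2 + 4*s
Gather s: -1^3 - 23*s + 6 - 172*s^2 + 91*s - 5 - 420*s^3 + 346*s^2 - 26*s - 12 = -420*s^3 + 174*s^2 + 42*s - 12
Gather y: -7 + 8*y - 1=8*y - 8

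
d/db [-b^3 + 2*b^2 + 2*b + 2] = -3*b^2 + 4*b + 2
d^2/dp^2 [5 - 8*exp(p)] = -8*exp(p)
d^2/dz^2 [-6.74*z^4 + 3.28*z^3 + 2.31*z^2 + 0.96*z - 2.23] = -80.88*z^2 + 19.68*z + 4.62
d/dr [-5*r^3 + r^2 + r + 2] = -15*r^2 + 2*r + 1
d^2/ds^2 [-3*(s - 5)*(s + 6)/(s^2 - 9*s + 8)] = 12*(-5*s^3 + 57*s^2 - 393*s + 1027)/(s^6 - 27*s^5 + 267*s^4 - 1161*s^3 + 2136*s^2 - 1728*s + 512)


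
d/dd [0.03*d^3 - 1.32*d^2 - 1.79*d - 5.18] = 0.09*d^2 - 2.64*d - 1.79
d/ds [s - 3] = 1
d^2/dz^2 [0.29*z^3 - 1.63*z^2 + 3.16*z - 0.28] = 1.74*z - 3.26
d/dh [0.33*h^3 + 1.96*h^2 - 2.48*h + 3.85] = 0.99*h^2 + 3.92*h - 2.48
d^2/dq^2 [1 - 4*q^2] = -8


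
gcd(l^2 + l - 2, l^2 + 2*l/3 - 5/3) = l - 1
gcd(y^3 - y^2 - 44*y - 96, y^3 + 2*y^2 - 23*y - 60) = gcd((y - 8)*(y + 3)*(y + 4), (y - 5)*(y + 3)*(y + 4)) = y^2 + 7*y + 12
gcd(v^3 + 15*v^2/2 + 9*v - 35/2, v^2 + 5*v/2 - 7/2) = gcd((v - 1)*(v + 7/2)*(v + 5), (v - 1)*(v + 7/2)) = v^2 + 5*v/2 - 7/2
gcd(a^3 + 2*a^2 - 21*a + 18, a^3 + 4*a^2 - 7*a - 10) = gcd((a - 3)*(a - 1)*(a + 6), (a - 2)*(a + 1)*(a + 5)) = 1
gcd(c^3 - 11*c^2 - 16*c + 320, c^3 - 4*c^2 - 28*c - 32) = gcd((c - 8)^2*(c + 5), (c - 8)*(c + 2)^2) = c - 8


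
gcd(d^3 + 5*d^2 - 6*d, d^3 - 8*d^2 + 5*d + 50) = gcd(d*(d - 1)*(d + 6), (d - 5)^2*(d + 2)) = 1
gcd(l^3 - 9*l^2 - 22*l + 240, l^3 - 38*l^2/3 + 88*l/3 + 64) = l^2 - 14*l + 48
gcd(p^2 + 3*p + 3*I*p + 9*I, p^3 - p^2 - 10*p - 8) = 1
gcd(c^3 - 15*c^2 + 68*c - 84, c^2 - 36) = c - 6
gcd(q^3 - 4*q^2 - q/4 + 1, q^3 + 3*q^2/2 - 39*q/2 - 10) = q^2 - 7*q/2 - 2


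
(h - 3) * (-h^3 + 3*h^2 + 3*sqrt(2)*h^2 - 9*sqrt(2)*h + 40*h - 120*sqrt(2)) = -h^4 + 3*sqrt(2)*h^3 + 6*h^3 - 18*sqrt(2)*h^2 + 31*h^2 - 93*sqrt(2)*h - 120*h + 360*sqrt(2)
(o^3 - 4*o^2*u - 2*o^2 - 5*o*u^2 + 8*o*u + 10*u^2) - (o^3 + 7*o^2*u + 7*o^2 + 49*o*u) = -11*o^2*u - 9*o^2 - 5*o*u^2 - 41*o*u + 10*u^2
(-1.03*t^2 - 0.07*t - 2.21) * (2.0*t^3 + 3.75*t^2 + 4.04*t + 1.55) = -2.06*t^5 - 4.0025*t^4 - 8.8437*t^3 - 10.1668*t^2 - 9.0369*t - 3.4255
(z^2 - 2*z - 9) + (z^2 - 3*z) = 2*z^2 - 5*z - 9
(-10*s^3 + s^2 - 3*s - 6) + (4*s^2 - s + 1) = -10*s^3 + 5*s^2 - 4*s - 5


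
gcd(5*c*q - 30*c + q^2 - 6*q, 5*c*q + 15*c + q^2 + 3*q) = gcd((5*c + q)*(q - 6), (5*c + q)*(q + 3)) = 5*c + q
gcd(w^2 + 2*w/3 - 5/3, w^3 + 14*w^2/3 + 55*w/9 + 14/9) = 1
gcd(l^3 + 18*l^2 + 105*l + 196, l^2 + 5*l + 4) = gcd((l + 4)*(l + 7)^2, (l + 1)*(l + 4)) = l + 4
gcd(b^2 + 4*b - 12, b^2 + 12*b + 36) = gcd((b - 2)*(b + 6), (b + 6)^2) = b + 6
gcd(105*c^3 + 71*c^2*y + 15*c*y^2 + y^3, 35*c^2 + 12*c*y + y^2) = 35*c^2 + 12*c*y + y^2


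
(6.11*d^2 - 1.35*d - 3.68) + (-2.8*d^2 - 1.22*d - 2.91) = 3.31*d^2 - 2.57*d - 6.59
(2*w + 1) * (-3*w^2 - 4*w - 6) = -6*w^3 - 11*w^2 - 16*w - 6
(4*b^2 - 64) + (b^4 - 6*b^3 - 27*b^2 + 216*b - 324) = b^4 - 6*b^3 - 23*b^2 + 216*b - 388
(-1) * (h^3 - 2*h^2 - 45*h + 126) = -h^3 + 2*h^2 + 45*h - 126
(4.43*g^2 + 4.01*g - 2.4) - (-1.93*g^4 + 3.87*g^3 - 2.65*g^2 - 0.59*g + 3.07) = 1.93*g^4 - 3.87*g^3 + 7.08*g^2 + 4.6*g - 5.47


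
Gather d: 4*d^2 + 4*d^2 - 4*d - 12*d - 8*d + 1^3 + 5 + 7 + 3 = 8*d^2 - 24*d + 16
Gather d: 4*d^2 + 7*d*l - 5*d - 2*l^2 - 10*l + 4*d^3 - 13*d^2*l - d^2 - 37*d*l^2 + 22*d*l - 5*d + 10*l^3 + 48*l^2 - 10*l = 4*d^3 + d^2*(3 - 13*l) + d*(-37*l^2 + 29*l - 10) + 10*l^3 + 46*l^2 - 20*l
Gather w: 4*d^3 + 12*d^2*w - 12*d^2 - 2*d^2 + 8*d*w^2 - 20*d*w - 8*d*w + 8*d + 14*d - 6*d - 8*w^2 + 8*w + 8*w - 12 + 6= 4*d^3 - 14*d^2 + 16*d + w^2*(8*d - 8) + w*(12*d^2 - 28*d + 16) - 6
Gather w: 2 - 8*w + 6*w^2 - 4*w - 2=6*w^2 - 12*w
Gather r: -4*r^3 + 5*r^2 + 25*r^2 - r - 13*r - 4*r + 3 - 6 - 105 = -4*r^3 + 30*r^2 - 18*r - 108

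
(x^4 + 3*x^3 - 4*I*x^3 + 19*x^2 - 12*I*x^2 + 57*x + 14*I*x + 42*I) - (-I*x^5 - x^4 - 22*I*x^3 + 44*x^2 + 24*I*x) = I*x^5 + 2*x^4 + 3*x^3 + 18*I*x^3 - 25*x^2 - 12*I*x^2 + 57*x - 10*I*x + 42*I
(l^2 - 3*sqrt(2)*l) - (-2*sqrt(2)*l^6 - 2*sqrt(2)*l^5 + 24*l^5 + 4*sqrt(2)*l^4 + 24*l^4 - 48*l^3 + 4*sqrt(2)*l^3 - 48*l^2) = 2*sqrt(2)*l^6 - 24*l^5 + 2*sqrt(2)*l^5 - 24*l^4 - 4*sqrt(2)*l^4 - 4*sqrt(2)*l^3 + 48*l^3 + 49*l^2 - 3*sqrt(2)*l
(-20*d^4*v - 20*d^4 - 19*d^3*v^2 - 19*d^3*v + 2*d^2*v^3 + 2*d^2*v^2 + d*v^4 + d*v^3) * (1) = -20*d^4*v - 20*d^4 - 19*d^3*v^2 - 19*d^3*v + 2*d^2*v^3 + 2*d^2*v^2 + d*v^4 + d*v^3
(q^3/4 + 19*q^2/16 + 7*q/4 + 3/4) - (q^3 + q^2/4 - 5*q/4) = -3*q^3/4 + 15*q^2/16 + 3*q + 3/4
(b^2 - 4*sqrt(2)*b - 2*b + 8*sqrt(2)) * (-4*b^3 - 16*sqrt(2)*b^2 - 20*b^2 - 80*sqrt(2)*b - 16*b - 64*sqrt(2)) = -4*b^5 - 12*b^4 + 152*b^3 + 416*b^2 - 768*b - 1024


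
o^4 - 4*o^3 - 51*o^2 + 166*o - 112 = (o - 8)*(o - 2)*(o - 1)*(o + 7)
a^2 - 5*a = a*(a - 5)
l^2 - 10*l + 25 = (l - 5)^2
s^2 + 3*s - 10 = (s - 2)*(s + 5)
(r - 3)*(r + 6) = r^2 + 3*r - 18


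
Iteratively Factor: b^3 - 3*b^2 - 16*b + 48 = (b - 3)*(b^2 - 16) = (b - 4)*(b - 3)*(b + 4)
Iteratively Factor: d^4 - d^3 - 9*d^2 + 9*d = (d)*(d^3 - d^2 - 9*d + 9) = d*(d - 1)*(d^2 - 9) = d*(d - 1)*(d + 3)*(d - 3)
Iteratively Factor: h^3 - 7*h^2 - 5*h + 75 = (h - 5)*(h^2 - 2*h - 15) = (h - 5)*(h + 3)*(h - 5)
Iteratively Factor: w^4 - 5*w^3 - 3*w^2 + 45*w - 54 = (w - 2)*(w^3 - 3*w^2 - 9*w + 27) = (w - 3)*(w - 2)*(w^2 - 9) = (w - 3)*(w - 2)*(w + 3)*(w - 3)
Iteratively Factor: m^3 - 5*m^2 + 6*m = (m - 3)*(m^2 - 2*m) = m*(m - 3)*(m - 2)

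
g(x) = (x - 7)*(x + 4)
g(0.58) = -29.40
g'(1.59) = 0.18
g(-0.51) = -26.21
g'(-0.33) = -3.66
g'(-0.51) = -4.02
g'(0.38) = -2.24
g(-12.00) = 152.00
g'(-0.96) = -4.92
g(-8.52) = 70.15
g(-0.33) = -26.90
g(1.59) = -30.24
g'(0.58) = -1.84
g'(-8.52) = -20.04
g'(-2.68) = -8.36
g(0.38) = -29.00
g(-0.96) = -24.20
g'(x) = 2*x - 3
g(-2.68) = -12.78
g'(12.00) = 21.00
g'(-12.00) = -27.00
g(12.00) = 80.00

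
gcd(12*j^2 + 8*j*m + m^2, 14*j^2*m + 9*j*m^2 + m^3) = 2*j + m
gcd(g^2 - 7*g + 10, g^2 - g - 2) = g - 2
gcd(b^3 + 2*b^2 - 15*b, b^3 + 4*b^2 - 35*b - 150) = b + 5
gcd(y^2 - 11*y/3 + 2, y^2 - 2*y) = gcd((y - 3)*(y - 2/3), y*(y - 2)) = 1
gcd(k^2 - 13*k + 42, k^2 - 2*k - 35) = k - 7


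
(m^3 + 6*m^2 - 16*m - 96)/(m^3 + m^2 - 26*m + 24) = (m + 4)/(m - 1)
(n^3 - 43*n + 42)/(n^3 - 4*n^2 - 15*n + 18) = (n + 7)/(n + 3)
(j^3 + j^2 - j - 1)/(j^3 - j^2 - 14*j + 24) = (j^3 + j^2 - j - 1)/(j^3 - j^2 - 14*j + 24)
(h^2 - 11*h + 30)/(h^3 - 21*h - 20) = (h - 6)/(h^2 + 5*h + 4)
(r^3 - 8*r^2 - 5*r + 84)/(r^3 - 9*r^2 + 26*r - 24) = (r^2 - 4*r - 21)/(r^2 - 5*r + 6)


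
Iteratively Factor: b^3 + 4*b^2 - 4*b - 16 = (b + 2)*(b^2 + 2*b - 8) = (b - 2)*(b + 2)*(b + 4)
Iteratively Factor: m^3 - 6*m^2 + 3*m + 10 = (m - 5)*(m^2 - m - 2) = (m - 5)*(m + 1)*(m - 2)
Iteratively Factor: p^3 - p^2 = (p)*(p^2 - p) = p^2*(p - 1)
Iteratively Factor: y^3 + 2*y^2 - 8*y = (y - 2)*(y^2 + 4*y) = (y - 2)*(y + 4)*(y)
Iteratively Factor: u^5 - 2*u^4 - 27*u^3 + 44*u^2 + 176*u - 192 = (u + 3)*(u^4 - 5*u^3 - 12*u^2 + 80*u - 64) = (u - 4)*(u + 3)*(u^3 - u^2 - 16*u + 16) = (u - 4)^2*(u + 3)*(u^2 + 3*u - 4) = (u - 4)^2*(u + 3)*(u + 4)*(u - 1)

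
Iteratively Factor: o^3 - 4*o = (o - 2)*(o^2 + 2*o) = o*(o - 2)*(o + 2)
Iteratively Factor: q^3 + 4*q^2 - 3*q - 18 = (q + 3)*(q^2 + q - 6) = (q - 2)*(q + 3)*(q + 3)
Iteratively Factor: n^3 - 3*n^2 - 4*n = (n - 4)*(n^2 + n) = n*(n - 4)*(n + 1)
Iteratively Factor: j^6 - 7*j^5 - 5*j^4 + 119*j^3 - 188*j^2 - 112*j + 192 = (j + 1)*(j^5 - 8*j^4 + 3*j^3 + 116*j^2 - 304*j + 192) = (j - 4)*(j + 1)*(j^4 - 4*j^3 - 13*j^2 + 64*j - 48) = (j - 4)^2*(j + 1)*(j^3 - 13*j + 12) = (j - 4)^2*(j - 3)*(j + 1)*(j^2 + 3*j - 4) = (j - 4)^2*(j - 3)*(j + 1)*(j + 4)*(j - 1)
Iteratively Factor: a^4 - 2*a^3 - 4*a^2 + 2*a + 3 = (a + 1)*(a^3 - 3*a^2 - a + 3) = (a + 1)^2*(a^2 - 4*a + 3) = (a - 3)*(a + 1)^2*(a - 1)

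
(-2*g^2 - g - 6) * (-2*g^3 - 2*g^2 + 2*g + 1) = 4*g^5 + 6*g^4 + 10*g^3 + 8*g^2 - 13*g - 6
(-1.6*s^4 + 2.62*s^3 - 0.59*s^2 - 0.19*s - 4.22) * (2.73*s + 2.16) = -4.368*s^5 + 3.6966*s^4 + 4.0485*s^3 - 1.7931*s^2 - 11.931*s - 9.1152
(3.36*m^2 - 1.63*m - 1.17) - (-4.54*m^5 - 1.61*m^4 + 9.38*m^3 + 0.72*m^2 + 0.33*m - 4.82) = 4.54*m^5 + 1.61*m^4 - 9.38*m^3 + 2.64*m^2 - 1.96*m + 3.65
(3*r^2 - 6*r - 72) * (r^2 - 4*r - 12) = 3*r^4 - 18*r^3 - 84*r^2 + 360*r + 864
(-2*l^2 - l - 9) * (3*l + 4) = -6*l^3 - 11*l^2 - 31*l - 36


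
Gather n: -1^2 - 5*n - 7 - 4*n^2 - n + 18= -4*n^2 - 6*n + 10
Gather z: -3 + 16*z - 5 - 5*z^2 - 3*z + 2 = -5*z^2 + 13*z - 6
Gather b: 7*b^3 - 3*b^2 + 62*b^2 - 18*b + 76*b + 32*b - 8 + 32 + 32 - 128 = 7*b^3 + 59*b^2 + 90*b - 72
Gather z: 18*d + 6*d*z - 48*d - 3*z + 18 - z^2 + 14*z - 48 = -30*d - z^2 + z*(6*d + 11) - 30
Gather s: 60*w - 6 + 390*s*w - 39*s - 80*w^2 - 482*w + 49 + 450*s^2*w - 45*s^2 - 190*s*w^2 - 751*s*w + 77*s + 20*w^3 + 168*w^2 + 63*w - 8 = s^2*(450*w - 45) + s*(-190*w^2 - 361*w + 38) + 20*w^3 + 88*w^2 - 359*w + 35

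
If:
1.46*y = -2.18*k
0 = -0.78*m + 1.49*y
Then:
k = -0.669724770642202*y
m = 1.91025641025641*y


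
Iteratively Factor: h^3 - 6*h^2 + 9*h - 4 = (h - 4)*(h^2 - 2*h + 1) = (h - 4)*(h - 1)*(h - 1)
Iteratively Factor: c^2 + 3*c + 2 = (c + 2)*(c + 1)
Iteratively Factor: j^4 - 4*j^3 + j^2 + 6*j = (j - 3)*(j^3 - j^2 - 2*j) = (j - 3)*(j + 1)*(j^2 - 2*j) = j*(j - 3)*(j + 1)*(j - 2)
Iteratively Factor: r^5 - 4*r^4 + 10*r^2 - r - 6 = (r + 1)*(r^4 - 5*r^3 + 5*r^2 + 5*r - 6) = (r + 1)^2*(r^3 - 6*r^2 + 11*r - 6) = (r - 1)*(r + 1)^2*(r^2 - 5*r + 6) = (r - 3)*(r - 1)*(r + 1)^2*(r - 2)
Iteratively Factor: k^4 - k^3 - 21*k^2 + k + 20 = (k + 1)*(k^3 - 2*k^2 - 19*k + 20) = (k - 1)*(k + 1)*(k^2 - k - 20) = (k - 1)*(k + 1)*(k + 4)*(k - 5)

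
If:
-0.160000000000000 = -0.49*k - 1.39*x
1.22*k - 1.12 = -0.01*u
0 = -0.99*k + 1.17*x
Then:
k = 0.10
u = 100.28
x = 0.08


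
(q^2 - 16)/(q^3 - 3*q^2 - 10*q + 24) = (q + 4)/(q^2 + q - 6)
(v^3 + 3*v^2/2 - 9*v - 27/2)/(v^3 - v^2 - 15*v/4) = 2*(v^2 - 9)/(v*(2*v - 5))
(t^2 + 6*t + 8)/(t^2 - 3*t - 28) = (t + 2)/(t - 7)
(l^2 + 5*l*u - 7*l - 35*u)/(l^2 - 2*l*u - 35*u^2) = (7 - l)/(-l + 7*u)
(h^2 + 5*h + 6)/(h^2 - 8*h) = (h^2 + 5*h + 6)/(h*(h - 8))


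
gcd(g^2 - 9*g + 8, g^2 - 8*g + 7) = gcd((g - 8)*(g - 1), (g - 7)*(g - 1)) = g - 1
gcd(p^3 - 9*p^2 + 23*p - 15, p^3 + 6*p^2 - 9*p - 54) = p - 3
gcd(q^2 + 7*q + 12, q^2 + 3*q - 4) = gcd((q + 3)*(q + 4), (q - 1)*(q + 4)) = q + 4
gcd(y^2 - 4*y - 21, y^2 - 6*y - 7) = y - 7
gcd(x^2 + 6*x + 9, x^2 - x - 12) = x + 3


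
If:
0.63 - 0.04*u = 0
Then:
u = 15.75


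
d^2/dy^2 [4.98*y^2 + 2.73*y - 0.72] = 9.96000000000000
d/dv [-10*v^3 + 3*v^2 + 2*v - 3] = -30*v^2 + 6*v + 2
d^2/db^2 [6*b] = 0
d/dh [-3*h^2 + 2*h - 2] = 2 - 6*h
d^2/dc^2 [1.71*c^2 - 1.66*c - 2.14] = 3.42000000000000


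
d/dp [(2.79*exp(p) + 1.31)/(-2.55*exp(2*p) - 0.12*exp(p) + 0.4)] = (7.1145*exp(2*p) + 6.681*exp(p) + 1.2732)*exp(p)/(6.5025*exp(4*p) + 0.612*exp(3*p) - 2.0256*exp(2*p) - 0.096*exp(p) + 0.16)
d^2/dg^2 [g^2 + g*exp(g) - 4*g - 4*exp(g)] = g*exp(g) - 2*exp(g) + 2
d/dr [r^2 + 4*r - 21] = 2*r + 4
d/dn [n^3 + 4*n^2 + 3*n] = 3*n^2 + 8*n + 3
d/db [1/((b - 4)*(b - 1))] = (5 - 2*b)/(b^4 - 10*b^3 + 33*b^2 - 40*b + 16)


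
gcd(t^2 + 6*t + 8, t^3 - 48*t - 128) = t + 4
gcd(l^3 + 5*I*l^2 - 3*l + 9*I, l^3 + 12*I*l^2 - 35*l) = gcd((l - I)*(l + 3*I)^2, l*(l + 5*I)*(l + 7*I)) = 1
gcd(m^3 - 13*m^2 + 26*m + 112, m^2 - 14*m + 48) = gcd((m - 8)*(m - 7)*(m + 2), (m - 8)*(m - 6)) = m - 8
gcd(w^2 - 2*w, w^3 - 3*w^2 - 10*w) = w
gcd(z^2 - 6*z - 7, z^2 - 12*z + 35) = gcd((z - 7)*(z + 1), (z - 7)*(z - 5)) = z - 7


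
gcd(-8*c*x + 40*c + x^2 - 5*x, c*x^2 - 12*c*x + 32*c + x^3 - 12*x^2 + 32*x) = 1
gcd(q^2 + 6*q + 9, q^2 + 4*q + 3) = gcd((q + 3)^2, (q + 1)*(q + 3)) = q + 3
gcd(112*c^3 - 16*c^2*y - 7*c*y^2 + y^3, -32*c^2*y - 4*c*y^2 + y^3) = 4*c + y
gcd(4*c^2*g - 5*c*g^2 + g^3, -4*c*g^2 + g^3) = 4*c*g - g^2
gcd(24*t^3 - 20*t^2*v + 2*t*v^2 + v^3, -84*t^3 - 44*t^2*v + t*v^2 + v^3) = 6*t + v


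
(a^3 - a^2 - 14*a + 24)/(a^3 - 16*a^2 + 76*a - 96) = (a^2 + a - 12)/(a^2 - 14*a + 48)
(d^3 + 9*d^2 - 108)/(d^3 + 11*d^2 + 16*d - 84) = (d^2 + 3*d - 18)/(d^2 + 5*d - 14)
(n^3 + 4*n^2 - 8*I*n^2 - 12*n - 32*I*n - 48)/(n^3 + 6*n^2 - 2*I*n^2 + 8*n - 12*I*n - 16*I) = (n - 6*I)/(n + 2)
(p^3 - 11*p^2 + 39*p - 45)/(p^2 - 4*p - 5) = (p^2 - 6*p + 9)/(p + 1)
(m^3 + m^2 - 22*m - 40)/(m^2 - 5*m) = m + 6 + 8/m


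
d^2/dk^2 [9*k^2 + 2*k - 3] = 18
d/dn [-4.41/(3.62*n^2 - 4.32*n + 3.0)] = (31.9284*n - 19.0512)/(3.62*n^2 - 4.32*n + 3.0)^2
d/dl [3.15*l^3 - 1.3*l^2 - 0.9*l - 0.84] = 9.45*l^2 - 2.6*l - 0.9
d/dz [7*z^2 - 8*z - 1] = 14*z - 8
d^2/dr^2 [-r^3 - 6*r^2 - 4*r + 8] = -6*r - 12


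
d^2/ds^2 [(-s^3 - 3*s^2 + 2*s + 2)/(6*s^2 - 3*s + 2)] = 6*(7*s^3 + 114*s^2 - 64*s - 2)/(216*s^6 - 324*s^5 + 378*s^4 - 243*s^3 + 126*s^2 - 36*s + 8)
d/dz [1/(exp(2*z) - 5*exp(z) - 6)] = (5 - 2*exp(z))*exp(z)/(-exp(2*z) + 5*exp(z) + 6)^2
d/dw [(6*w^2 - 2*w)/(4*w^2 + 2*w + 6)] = (5*w^2 + 18*w - 3)/(4*w^4 + 4*w^3 + 13*w^2 + 6*w + 9)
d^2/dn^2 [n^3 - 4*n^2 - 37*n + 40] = 6*n - 8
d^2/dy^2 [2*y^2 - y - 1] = 4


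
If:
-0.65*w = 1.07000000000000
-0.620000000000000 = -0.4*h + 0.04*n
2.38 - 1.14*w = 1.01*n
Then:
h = 1.97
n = 4.21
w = -1.65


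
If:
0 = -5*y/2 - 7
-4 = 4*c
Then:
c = -1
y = -14/5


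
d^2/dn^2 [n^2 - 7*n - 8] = 2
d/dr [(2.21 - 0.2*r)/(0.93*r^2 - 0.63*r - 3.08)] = (0.186*r^2 - 4.1106*r + 2.0083)/(0.8649*r^4 - 1.1718*r^3 - 5.3319*r^2 + 3.8808*r + 9.4864)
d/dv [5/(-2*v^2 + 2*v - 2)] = 5*(2*v - 1)/(2*(v^2 - v + 1)^2)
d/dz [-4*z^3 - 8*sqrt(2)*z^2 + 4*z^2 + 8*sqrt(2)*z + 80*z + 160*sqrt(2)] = -12*z^2 - 16*sqrt(2)*z + 8*z + 8*sqrt(2) + 80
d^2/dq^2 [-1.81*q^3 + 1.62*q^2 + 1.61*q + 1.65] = 3.24 - 10.86*q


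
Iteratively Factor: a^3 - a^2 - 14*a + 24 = (a - 2)*(a^2 + a - 12) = (a - 3)*(a - 2)*(a + 4)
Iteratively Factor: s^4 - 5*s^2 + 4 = (s - 2)*(s^3 + 2*s^2 - s - 2) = (s - 2)*(s - 1)*(s^2 + 3*s + 2) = (s - 2)*(s - 1)*(s + 2)*(s + 1)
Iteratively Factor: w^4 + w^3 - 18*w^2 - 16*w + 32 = (w + 4)*(w^3 - 3*w^2 - 6*w + 8) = (w - 1)*(w + 4)*(w^2 - 2*w - 8) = (w - 4)*(w - 1)*(w + 4)*(w + 2)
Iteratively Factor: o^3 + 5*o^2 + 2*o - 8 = (o + 4)*(o^2 + o - 2) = (o - 1)*(o + 4)*(o + 2)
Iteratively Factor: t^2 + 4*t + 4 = (t + 2)*(t + 2)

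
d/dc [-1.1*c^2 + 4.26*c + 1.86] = 4.26 - 2.2*c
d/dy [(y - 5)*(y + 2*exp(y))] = y + (y - 5)*(2*exp(y) + 1) + 2*exp(y)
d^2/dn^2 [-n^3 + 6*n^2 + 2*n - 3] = 12 - 6*n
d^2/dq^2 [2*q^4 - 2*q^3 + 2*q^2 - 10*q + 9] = 24*q^2 - 12*q + 4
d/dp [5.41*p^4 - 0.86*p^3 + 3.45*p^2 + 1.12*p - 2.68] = 21.64*p^3 - 2.58*p^2 + 6.9*p + 1.12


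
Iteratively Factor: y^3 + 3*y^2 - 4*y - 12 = (y + 2)*(y^2 + y - 6) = (y - 2)*(y + 2)*(y + 3)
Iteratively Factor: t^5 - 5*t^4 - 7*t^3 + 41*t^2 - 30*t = (t)*(t^4 - 5*t^3 - 7*t^2 + 41*t - 30) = t*(t - 5)*(t^3 - 7*t + 6) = t*(t - 5)*(t - 2)*(t^2 + 2*t - 3) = t*(t - 5)*(t - 2)*(t - 1)*(t + 3)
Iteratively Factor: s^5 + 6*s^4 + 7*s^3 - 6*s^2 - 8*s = (s + 2)*(s^4 + 4*s^3 - s^2 - 4*s) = (s + 1)*(s + 2)*(s^3 + 3*s^2 - 4*s) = (s + 1)*(s + 2)*(s + 4)*(s^2 - s) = s*(s + 1)*(s + 2)*(s + 4)*(s - 1)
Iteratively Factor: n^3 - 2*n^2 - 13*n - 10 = (n + 2)*(n^2 - 4*n - 5) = (n + 1)*(n + 2)*(n - 5)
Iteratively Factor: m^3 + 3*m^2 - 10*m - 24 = (m + 4)*(m^2 - m - 6) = (m + 2)*(m + 4)*(m - 3)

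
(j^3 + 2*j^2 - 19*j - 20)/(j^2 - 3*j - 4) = j + 5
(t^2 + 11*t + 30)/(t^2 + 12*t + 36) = (t + 5)/(t + 6)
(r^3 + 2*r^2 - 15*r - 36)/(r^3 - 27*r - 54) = (r - 4)/(r - 6)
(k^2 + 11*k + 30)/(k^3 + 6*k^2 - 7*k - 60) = (k + 6)/(k^2 + k - 12)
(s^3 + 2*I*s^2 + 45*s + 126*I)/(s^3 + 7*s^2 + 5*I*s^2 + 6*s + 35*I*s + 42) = (s^2 - 4*I*s + 21)/(s^2 + s*(7 - I) - 7*I)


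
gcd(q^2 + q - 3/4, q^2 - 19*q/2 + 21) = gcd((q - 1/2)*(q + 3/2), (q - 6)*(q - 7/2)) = 1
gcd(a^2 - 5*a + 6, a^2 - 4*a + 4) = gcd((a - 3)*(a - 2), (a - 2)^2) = a - 2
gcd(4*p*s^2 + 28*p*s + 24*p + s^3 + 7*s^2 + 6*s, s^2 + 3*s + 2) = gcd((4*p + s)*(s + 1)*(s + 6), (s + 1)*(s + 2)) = s + 1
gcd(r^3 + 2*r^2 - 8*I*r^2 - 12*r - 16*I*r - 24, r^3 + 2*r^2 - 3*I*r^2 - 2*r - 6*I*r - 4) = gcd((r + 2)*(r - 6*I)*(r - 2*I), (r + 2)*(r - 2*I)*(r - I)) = r^2 + r*(2 - 2*I) - 4*I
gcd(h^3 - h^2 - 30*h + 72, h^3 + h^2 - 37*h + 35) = 1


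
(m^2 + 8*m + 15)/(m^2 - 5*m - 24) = (m + 5)/(m - 8)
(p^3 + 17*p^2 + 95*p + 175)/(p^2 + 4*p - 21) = (p^2 + 10*p + 25)/(p - 3)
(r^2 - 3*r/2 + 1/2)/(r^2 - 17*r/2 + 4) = (r - 1)/(r - 8)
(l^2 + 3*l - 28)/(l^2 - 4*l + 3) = (l^2 + 3*l - 28)/(l^2 - 4*l + 3)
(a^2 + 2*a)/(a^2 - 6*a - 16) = a/(a - 8)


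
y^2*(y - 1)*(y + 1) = y^4 - y^2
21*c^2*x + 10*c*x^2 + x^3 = x*(3*c + x)*(7*c + x)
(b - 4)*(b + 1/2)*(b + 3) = b^3 - b^2/2 - 25*b/2 - 6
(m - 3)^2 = m^2 - 6*m + 9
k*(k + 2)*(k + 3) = k^3 + 5*k^2 + 6*k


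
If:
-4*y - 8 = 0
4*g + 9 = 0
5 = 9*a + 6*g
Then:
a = 37/18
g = -9/4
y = -2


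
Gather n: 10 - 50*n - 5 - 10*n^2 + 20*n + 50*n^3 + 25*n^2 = 50*n^3 + 15*n^2 - 30*n + 5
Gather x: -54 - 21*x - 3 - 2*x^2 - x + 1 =-2*x^2 - 22*x - 56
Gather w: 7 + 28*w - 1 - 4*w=24*w + 6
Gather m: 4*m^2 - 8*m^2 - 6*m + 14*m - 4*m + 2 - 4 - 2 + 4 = -4*m^2 + 4*m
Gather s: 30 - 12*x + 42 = 72 - 12*x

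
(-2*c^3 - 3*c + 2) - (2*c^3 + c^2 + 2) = -4*c^3 - c^2 - 3*c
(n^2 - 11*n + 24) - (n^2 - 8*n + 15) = 9 - 3*n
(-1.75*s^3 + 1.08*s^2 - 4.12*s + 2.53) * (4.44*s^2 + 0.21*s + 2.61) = -7.77*s^5 + 4.4277*s^4 - 22.6335*s^3 + 13.1868*s^2 - 10.2219*s + 6.6033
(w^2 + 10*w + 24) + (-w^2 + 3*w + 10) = 13*w + 34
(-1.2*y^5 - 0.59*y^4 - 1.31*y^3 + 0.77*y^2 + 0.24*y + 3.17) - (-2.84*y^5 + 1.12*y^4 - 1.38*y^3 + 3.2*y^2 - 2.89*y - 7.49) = 1.64*y^5 - 1.71*y^4 + 0.0699999999999998*y^3 - 2.43*y^2 + 3.13*y + 10.66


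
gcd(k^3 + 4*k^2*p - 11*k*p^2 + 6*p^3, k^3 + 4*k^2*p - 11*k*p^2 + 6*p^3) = k^3 + 4*k^2*p - 11*k*p^2 + 6*p^3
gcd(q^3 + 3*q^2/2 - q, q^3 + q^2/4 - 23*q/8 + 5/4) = q^2 + 3*q/2 - 1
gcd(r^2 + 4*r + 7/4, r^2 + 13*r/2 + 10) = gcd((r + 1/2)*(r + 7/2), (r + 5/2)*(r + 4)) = 1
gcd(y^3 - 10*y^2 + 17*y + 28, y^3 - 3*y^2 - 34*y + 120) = y - 4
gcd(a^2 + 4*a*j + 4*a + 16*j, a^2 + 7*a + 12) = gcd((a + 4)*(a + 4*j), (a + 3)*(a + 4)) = a + 4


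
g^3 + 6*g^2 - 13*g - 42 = (g - 3)*(g + 2)*(g + 7)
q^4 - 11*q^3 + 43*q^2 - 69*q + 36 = (q - 4)*(q - 3)^2*(q - 1)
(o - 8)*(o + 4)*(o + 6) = o^3 + 2*o^2 - 56*o - 192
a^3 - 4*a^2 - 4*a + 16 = (a - 4)*(a - 2)*(a + 2)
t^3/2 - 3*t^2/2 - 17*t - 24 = (t/2 + 1)*(t - 8)*(t + 3)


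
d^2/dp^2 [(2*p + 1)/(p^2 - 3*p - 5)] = 2*((5 - 6*p)*(-p^2 + 3*p + 5) - (2*p - 3)^2*(2*p + 1))/(-p^2 + 3*p + 5)^3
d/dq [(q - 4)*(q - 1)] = 2*q - 5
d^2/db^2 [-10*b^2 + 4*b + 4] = -20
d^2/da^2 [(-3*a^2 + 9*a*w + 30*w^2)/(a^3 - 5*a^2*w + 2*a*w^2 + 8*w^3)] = 6*(-a^6 + 9*a^5*w + 21*a^4*w^2 - 285*a^3*w^3 + 546*a^2*w^4 - 180*a*w^5 + 328*w^6)/(a^9 - 15*a^8*w + 81*a^7*w^2 - 161*a^6*w^3 - 78*a^5*w^4 + 636*a^4*w^5 - 280*a^3*w^6 - 864*a^2*w^7 + 384*a*w^8 + 512*w^9)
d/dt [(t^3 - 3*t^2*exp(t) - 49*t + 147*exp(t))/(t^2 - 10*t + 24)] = (-2*(t - 5)*(t^3 - 3*t^2*exp(t) - 49*t + 147*exp(t)) + (t^2 - 10*t + 24)*(-3*t^2*exp(t) + 3*t^2 - 6*t*exp(t) + 147*exp(t) - 49))/(t^2 - 10*t + 24)^2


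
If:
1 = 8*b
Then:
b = 1/8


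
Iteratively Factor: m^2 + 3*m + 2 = (m + 2)*(m + 1)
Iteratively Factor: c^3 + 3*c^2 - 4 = (c + 2)*(c^2 + c - 2) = (c - 1)*(c + 2)*(c + 2)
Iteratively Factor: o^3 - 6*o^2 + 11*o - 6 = (o - 3)*(o^2 - 3*o + 2) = (o - 3)*(o - 1)*(o - 2)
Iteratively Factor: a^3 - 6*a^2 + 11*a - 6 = (a - 3)*(a^2 - 3*a + 2) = (a - 3)*(a - 1)*(a - 2)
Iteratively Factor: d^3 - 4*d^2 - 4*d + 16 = (d - 2)*(d^2 - 2*d - 8) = (d - 4)*(d - 2)*(d + 2)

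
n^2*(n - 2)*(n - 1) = n^4 - 3*n^3 + 2*n^2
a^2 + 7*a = a*(a + 7)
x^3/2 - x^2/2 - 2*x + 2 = (x/2 + 1)*(x - 2)*(x - 1)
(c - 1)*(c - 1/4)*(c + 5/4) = c^3 - 21*c/16 + 5/16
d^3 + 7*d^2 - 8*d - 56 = (d + 7)*(d - 2*sqrt(2))*(d + 2*sqrt(2))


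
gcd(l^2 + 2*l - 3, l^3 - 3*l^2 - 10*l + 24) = l + 3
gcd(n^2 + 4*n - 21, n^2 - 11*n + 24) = n - 3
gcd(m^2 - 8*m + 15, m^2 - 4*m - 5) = m - 5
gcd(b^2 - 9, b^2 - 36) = 1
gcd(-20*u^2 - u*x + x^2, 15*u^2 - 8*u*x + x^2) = -5*u + x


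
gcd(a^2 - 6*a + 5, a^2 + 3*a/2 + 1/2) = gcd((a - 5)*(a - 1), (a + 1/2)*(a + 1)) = 1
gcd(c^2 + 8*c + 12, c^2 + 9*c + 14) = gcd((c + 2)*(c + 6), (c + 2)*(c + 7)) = c + 2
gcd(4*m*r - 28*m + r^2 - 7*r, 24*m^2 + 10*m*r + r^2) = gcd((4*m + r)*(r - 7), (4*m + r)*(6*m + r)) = 4*m + r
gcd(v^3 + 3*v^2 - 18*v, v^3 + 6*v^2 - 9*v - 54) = v^2 + 3*v - 18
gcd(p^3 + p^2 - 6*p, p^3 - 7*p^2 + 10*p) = p^2 - 2*p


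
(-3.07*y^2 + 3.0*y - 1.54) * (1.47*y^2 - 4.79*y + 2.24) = -4.5129*y^4 + 19.1153*y^3 - 23.5106*y^2 + 14.0966*y - 3.4496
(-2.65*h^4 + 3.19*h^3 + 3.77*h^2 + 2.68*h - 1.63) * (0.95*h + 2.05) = -2.5175*h^5 - 2.402*h^4 + 10.121*h^3 + 10.2745*h^2 + 3.9455*h - 3.3415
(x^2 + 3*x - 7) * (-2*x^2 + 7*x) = -2*x^4 + x^3 + 35*x^2 - 49*x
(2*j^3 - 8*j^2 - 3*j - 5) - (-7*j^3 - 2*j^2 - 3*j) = 9*j^3 - 6*j^2 - 5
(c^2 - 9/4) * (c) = c^3 - 9*c/4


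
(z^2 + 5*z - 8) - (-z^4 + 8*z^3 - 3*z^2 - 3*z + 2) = z^4 - 8*z^3 + 4*z^2 + 8*z - 10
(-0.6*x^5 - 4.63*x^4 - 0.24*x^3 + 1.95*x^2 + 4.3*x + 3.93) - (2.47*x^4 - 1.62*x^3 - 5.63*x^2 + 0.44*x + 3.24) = -0.6*x^5 - 7.1*x^4 + 1.38*x^3 + 7.58*x^2 + 3.86*x + 0.69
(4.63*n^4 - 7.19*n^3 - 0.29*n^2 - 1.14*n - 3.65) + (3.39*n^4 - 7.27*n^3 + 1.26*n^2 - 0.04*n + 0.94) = 8.02*n^4 - 14.46*n^3 + 0.97*n^2 - 1.18*n - 2.71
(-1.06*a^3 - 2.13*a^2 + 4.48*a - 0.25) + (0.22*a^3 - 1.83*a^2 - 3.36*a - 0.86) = -0.84*a^3 - 3.96*a^2 + 1.12*a - 1.11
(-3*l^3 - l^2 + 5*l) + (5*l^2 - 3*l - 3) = -3*l^3 + 4*l^2 + 2*l - 3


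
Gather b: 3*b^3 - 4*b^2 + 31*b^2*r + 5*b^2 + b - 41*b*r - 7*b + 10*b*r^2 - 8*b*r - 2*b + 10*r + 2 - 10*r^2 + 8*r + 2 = 3*b^3 + b^2*(31*r + 1) + b*(10*r^2 - 49*r - 8) - 10*r^2 + 18*r + 4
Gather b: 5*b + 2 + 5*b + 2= 10*b + 4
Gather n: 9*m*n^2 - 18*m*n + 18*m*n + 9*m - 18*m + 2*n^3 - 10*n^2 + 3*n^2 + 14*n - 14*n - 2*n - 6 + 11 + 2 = -9*m + 2*n^3 + n^2*(9*m - 7) - 2*n + 7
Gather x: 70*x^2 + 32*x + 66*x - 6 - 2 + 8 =70*x^2 + 98*x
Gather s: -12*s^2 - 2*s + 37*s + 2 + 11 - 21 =-12*s^2 + 35*s - 8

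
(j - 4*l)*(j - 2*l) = j^2 - 6*j*l + 8*l^2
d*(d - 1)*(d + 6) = d^3 + 5*d^2 - 6*d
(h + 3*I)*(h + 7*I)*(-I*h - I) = -I*h^3 + 10*h^2 - I*h^2 + 10*h + 21*I*h + 21*I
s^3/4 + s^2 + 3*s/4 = s*(s/4 + 1/4)*(s + 3)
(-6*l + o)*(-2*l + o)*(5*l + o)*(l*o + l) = 60*l^4*o + 60*l^4 - 28*l^3*o^2 - 28*l^3*o - 3*l^2*o^3 - 3*l^2*o^2 + l*o^4 + l*o^3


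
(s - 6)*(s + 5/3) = s^2 - 13*s/3 - 10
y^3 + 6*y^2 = y^2*(y + 6)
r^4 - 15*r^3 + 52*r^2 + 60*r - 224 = (r - 8)*(r - 7)*(r - 2)*(r + 2)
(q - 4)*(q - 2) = q^2 - 6*q + 8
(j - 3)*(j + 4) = j^2 + j - 12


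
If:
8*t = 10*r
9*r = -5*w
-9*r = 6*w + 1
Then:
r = 5/9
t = 25/36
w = -1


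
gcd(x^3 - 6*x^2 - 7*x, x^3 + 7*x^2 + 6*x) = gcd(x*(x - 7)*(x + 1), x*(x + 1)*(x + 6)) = x^2 + x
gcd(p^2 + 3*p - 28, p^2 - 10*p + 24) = p - 4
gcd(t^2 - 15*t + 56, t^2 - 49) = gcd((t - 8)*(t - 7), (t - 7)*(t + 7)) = t - 7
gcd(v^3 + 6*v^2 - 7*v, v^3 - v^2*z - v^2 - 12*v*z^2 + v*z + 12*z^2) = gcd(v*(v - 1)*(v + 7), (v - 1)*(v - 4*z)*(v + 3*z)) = v - 1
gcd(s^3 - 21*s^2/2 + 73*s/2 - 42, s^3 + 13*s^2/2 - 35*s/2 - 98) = s - 4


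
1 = 1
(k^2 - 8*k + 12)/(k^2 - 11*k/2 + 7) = 2*(k - 6)/(2*k - 7)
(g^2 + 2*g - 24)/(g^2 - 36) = (g - 4)/(g - 6)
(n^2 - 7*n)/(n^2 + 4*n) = (n - 7)/(n + 4)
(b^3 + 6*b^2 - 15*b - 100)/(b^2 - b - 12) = (b^2 + 10*b + 25)/(b + 3)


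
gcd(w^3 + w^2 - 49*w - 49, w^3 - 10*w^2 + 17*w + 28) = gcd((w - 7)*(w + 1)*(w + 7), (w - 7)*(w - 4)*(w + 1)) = w^2 - 6*w - 7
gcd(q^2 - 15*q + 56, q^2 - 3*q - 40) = q - 8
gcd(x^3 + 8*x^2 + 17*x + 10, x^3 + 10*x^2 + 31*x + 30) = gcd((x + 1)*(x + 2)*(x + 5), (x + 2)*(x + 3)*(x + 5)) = x^2 + 7*x + 10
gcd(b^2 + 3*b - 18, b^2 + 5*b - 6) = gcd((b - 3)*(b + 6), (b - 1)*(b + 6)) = b + 6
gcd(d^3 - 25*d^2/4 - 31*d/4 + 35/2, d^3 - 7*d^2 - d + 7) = d - 7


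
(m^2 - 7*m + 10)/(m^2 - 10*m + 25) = (m - 2)/(m - 5)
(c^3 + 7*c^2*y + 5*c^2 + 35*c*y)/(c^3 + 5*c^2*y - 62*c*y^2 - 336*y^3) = c*(-c - 5)/(-c^2 + 2*c*y + 48*y^2)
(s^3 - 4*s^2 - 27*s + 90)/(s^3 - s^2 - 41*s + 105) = (s^2 - s - 30)/(s^2 + 2*s - 35)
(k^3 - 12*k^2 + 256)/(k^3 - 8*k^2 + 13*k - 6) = (k^3 - 12*k^2 + 256)/(k^3 - 8*k^2 + 13*k - 6)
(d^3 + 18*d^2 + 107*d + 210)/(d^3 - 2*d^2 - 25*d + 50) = (d^2 + 13*d + 42)/(d^2 - 7*d + 10)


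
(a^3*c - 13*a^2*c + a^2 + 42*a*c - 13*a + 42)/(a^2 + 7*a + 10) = (a^3*c - 13*a^2*c + a^2 + 42*a*c - 13*a + 42)/(a^2 + 7*a + 10)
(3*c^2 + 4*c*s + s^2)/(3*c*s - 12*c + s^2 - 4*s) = (c + s)/(s - 4)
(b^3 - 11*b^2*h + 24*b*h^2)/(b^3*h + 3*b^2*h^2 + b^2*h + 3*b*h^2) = (b^2 - 11*b*h + 24*h^2)/(h*(b^2 + 3*b*h + b + 3*h))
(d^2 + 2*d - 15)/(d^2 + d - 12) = (d + 5)/(d + 4)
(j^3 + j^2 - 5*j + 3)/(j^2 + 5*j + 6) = (j^2 - 2*j + 1)/(j + 2)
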